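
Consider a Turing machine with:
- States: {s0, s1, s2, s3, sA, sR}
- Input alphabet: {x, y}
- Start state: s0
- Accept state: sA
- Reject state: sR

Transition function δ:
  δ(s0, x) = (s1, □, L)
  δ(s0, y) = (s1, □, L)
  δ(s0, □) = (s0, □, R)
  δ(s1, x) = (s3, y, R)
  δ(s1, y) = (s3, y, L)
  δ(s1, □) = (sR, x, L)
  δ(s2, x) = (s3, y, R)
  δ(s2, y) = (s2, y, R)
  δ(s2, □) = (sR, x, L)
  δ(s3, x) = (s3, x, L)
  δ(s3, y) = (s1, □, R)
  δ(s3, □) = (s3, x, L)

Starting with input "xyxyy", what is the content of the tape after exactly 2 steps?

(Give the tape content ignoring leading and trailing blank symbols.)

Execution trace:
Initial: [s0]xyxyy
Step 1: δ(s0, x) = (s1, □, L) → [s1]□□yxyy
Step 2: δ(s1, □) = (sR, x, L) → [sR]□x□yxyy

The machine reaches the reject state sR and halts.

After 2 steps, the tape (ignoring leading/trailing blanks) is: x□yxyy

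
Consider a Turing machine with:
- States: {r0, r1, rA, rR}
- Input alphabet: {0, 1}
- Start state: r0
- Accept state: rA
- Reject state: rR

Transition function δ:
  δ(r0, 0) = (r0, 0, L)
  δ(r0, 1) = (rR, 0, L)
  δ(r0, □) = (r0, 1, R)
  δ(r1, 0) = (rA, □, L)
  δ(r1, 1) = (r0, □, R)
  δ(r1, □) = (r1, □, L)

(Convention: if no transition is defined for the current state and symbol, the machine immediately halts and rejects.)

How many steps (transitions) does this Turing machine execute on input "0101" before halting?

Execution trace:
Initial: [r0]0101
Step 1: δ(r0, 0) = (r0, 0, L) → [r0]□0101
Step 2: δ(r0, □) = (r0, 1, R) → 1[r0]0101
Step 3: δ(r0, 0) = (r0, 0, L) → [r0]10101
Step 4: δ(r0, 1) = (rR, 0, L) → [rR]□00101

The machine reaches the reject state rR and halts.

The machine executed 4 steps before halting.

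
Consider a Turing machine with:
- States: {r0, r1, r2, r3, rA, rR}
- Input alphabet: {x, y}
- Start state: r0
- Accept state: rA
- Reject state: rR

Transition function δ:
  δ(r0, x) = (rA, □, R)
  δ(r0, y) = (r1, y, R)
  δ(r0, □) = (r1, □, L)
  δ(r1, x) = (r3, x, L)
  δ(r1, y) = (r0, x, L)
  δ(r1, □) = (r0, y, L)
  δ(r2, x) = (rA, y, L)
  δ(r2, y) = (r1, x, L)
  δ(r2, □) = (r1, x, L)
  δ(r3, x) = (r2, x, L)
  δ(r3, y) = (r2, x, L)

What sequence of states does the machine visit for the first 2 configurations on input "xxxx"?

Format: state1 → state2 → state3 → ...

Execution trace:
Initial: [r0]xxxx
Step 1: δ(r0, x) = (rA, □, R) → □[rA]xxx

The machine reaches the accept state rA and halts.

State sequence: r0 → rA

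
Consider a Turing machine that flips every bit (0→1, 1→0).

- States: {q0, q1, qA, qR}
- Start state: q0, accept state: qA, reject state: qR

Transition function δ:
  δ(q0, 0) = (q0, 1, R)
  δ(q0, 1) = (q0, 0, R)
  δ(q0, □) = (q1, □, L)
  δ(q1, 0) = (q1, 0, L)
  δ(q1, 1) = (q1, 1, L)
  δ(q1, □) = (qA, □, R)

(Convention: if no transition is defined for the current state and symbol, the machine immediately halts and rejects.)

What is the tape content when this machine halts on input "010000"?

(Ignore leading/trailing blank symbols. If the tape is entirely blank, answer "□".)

Execution trace:
Initial: [q0]010000
Step 1: δ(q0, 0) = (q0, 1, R) → 1[q0]10000
Step 2: δ(q0, 1) = (q0, 0, R) → 10[q0]0000
Step 3: δ(q0, 0) = (q0, 1, R) → 101[q0]000
Step 4: δ(q0, 0) = (q0, 1, R) → 1011[q0]00
Step 5: δ(q0, 0) = (q0, 1, R) → 10111[q0]0
Step 6: δ(q0, 0) = (q0, 1, R) → 101111[q0]□
Step 7: δ(q0, □) = (q1, □, L) → 10111[q1]1□
Step 8: δ(q1, 1) = (q1, 1, L) → 1011[q1]11□
Step 9: δ(q1, 1) = (q1, 1, L) → 101[q1]111□
Step 10: δ(q1, 1) = (q1, 1, L) → 10[q1]1111□
Step 11: δ(q1, 1) = (q1, 1, L) → 1[q1]01111□
Step 12: δ(q1, 0) = (q1, 0, L) → [q1]101111□
Step 13: δ(q1, 1) = (q1, 1, L) → [q1]□101111□
Step 14: δ(q1, □) = (qA, □, R) → □[qA]101111□

The machine reaches the accept state qA and halts.

Final tape (ignoring leading/trailing blanks): 101111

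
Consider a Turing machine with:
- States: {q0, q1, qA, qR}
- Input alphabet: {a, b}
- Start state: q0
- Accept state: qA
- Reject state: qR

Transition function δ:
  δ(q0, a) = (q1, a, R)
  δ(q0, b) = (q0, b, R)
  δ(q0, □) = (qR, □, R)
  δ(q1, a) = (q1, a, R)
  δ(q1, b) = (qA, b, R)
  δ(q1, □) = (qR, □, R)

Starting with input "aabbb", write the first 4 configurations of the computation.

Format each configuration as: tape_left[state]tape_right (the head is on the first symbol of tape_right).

Transitions applied:
Step 1: δ(q0, a) = (q1, a, R)
Step 2: δ(q1, a) = (q1, a, R)
Step 3: δ(q1, b) = (qA, b, R)

The first 4 configurations are:
[q0]aabbb ⊢ a[q1]abbb ⊢ aa[q1]bbb ⊢ aab[qA]bb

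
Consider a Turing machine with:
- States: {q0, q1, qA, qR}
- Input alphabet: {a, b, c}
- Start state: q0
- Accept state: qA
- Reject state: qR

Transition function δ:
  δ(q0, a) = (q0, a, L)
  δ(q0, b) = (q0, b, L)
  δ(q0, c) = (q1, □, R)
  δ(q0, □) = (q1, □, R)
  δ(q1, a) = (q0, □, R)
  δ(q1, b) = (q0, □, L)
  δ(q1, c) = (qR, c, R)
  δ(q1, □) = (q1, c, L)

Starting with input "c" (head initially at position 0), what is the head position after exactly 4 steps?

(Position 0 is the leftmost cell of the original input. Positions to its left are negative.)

Execution trace (head position shown):
Step 0: [q0]c  (head at position 0)
Step 1: move right → □[q1]□  (head at position 1)
Step 2: move left → [q1]□c  (head at position 0)
Step 3: move left → [q1]□cc  (head at position -1)
Step 4: move left → [q1]□ccc  (head at position -2)

After 4 steps, the head is at position -2.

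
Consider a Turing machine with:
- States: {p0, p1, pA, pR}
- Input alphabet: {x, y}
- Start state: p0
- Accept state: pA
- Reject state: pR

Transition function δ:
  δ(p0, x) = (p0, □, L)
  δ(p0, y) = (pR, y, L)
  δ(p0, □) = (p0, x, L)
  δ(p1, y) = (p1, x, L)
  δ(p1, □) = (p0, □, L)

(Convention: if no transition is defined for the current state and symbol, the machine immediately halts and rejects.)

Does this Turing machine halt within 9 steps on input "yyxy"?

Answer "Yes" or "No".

Execution trace:
Initial: [p0]yyxy
Step 1: δ(p0, y) = (pR, y, L) → [pR]□yyxy

The machine reaches the reject state pR and halts.
The machine halted after 1 step (within the 9-step bound).

Answer: Yes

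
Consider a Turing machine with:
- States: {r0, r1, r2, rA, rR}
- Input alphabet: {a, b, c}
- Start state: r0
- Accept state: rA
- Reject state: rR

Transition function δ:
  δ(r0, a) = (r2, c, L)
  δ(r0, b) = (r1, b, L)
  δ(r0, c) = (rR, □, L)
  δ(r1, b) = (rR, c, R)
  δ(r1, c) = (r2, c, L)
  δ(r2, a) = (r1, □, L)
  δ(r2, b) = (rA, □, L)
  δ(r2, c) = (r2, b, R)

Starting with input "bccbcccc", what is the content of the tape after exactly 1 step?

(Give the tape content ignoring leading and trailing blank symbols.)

Execution trace:
Initial: [r0]bccbcccc
Step 1: δ(r0, b) = (r1, b, L) → [r1]□bccbcccc

No transition is defined for δ(r1, □). By convention the machine halts and rejects.

After 1 step, the tape (ignoring leading/trailing blanks) is: bccbcccc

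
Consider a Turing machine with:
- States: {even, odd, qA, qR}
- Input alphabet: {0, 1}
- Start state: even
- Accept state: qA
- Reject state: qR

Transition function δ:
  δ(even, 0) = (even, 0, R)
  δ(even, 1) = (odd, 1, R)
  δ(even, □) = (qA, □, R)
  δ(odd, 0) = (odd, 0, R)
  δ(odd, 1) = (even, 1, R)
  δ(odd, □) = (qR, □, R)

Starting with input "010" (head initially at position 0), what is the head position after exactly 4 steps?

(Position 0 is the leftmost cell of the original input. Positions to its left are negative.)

Execution trace (head position shown):
Step 0: [even]010  (head at position 0)
Step 1: move right → 0[even]10  (head at position 1)
Step 2: move right → 01[odd]0  (head at position 2)
Step 3: move right → 010[odd]□  (head at position 3)
Step 4: move right → 010□[qR]□  (head at position 4)

After 4 steps, the head is at position 4.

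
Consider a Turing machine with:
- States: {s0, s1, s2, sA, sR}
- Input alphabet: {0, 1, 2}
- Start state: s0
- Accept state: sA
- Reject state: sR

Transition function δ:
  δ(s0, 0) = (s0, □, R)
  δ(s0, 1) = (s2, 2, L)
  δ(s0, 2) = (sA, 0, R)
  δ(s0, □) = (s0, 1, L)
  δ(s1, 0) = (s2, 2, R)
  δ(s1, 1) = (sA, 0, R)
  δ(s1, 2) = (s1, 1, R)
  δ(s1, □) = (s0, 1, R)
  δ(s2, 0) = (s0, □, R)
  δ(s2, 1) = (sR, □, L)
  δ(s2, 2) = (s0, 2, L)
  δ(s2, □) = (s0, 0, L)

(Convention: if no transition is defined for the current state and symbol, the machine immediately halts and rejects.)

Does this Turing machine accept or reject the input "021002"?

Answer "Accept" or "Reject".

Execution trace:
Initial: [s0]021002
Step 1: δ(s0, 0) = (s0, □, R) → □[s0]21002
Step 2: δ(s0, 2) = (sA, 0, R) → □0[sA]1002

The machine reaches the accept state sA and halts.

Answer: Accept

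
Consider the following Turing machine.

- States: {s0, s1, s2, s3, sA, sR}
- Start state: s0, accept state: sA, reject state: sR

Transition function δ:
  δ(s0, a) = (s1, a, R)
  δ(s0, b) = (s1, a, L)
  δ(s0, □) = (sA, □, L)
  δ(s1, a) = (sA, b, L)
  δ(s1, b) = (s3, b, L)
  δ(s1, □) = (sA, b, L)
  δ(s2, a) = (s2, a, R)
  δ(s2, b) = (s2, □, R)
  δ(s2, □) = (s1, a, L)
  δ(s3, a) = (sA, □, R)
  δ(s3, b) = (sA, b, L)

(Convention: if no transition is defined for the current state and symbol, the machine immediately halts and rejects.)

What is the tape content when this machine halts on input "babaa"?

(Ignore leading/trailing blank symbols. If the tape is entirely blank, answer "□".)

Execution trace:
Initial: [s0]babaa
Step 1: δ(s0, b) = (s1, a, L) → [s1]□aabaa
Step 2: δ(s1, □) = (sA, b, L) → [sA]□baabaa

The machine reaches the accept state sA and halts.

Final tape (ignoring leading/trailing blanks): baabaa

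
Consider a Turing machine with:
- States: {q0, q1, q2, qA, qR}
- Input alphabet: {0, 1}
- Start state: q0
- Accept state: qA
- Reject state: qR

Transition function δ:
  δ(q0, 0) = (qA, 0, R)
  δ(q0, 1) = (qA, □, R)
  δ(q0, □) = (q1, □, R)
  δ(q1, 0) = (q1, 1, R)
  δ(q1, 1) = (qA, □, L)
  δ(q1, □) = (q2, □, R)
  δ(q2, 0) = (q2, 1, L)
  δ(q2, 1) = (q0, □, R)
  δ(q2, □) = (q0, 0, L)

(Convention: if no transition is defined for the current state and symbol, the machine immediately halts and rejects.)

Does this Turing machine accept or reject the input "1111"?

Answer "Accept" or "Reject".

Execution trace:
Initial: [q0]1111
Step 1: δ(q0, 1) = (qA, □, R) → □[qA]111

The machine reaches the accept state qA and halts.

Answer: Accept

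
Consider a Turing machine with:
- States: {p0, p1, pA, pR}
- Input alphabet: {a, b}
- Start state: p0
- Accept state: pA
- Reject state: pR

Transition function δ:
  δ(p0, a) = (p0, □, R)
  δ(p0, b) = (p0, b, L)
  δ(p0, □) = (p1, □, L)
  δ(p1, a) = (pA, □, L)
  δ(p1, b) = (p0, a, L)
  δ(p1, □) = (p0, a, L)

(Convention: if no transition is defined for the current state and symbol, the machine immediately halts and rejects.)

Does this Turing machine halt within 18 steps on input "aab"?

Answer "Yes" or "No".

Execution trace:
Initial: [p0]aab
Step 1: δ(p0, a) = (p0, □, R) → □[p0]ab
Step 2: δ(p0, a) = (p0, □, R) → □□[p0]b
Step 3: δ(p0, b) = (p0, b, L) → □[p0]□b
Step 4: δ(p0, □) = (p1, □, L) → [p1]□□b
Step 5: δ(p1, □) = (p0, a, L) → [p0]□a□b
Step 6: δ(p0, □) = (p1, □, L) → [p1]□□a□b
Step 7: δ(p1, □) = (p0, a, L) → [p0]□a□a□b
Step 8: δ(p0, □) = (p1, □, L) → [p1]□□a□a□b
Step 9: δ(p1, □) = (p0, a, L) → [p0]□a□a□a□b
Step 10: δ(p0, □) = (p1, □, L) → [p1]□□a□a□a□b
Step 11: δ(p1, □) = (p0, a, L) → [p0]□a□a□a□a□b
Step 12: δ(p0, □) = (p1, □, L) → [p1]□□a□a□a□a□b
Step 13: δ(p1, □) = (p0, a, L) → [p0]□a□a□a□a□a□b
Step 14: δ(p0, □) = (p1, □, L) → [p1]□□a□a□a□a□a□b
Step 15: δ(p1, □) = (p0, a, L) → [p0]□a□a□a□a□a□a□b
Step 16: δ(p0, □) = (p1, □, L) → [p1]□□a□a□a□a□a□a□b
Step 17: δ(p1, □) = (p0, a, L) → [p0]□a□a□a□a□a□a□a□b
Step 18: δ(p0, □) = (p1, □, L) → [p1]□□a□a□a□a□a□a□a□b

The machine has not reached a halting state after 18 steps.
The machine did not halt within the 18-step bound.

Answer: No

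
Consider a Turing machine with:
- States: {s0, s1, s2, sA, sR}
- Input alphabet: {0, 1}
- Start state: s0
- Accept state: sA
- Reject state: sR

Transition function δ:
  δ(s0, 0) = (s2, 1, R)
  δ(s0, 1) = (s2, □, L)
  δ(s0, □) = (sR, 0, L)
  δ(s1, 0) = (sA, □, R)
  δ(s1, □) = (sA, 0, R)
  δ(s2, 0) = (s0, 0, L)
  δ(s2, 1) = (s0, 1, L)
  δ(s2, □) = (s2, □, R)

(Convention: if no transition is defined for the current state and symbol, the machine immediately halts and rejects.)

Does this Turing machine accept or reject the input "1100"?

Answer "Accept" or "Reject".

Execution trace:
Initial: [s0]1100
Step 1: δ(s0, 1) = (s2, □, L) → [s2]□□100
Step 2: δ(s2, □) = (s2, □, R) → □[s2]□100
Step 3: δ(s2, □) = (s2, □, R) → □□[s2]100
Step 4: δ(s2, 1) = (s0, 1, L) → □[s0]□100
Step 5: δ(s0, □) = (sR, 0, L) → [sR]□0100

The machine reaches the reject state sR and halts.

Answer: Reject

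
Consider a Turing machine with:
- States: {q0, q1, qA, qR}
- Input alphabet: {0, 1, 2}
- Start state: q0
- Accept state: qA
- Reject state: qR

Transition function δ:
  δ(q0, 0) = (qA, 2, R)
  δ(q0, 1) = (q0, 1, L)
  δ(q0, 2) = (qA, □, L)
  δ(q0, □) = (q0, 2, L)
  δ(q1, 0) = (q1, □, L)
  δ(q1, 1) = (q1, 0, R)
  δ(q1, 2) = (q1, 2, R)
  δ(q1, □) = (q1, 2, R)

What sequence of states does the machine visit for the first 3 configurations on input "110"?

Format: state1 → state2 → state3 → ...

Execution trace:
Initial: [q0]110
Step 1: δ(q0, 1) = (q0, 1, L) → [q0]□110
Step 2: δ(q0, □) = (q0, 2, L) → [q0]□2110

State sequence: q0 → q0 → q0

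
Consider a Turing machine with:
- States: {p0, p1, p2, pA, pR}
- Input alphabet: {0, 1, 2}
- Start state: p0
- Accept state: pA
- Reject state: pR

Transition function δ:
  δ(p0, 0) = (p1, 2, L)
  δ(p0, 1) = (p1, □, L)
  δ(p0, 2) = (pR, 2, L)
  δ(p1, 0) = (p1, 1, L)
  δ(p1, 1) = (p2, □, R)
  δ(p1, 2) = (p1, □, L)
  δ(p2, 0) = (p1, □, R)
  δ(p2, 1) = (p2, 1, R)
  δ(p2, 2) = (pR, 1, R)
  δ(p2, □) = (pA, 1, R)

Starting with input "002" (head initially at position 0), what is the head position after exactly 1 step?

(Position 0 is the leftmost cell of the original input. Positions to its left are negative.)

Execution trace (head position shown):
Step 0: [p0]002  (head at position 0)
Step 1: move left → [p1]□202  (head at position -1)

After 1 step, the head is at position -1.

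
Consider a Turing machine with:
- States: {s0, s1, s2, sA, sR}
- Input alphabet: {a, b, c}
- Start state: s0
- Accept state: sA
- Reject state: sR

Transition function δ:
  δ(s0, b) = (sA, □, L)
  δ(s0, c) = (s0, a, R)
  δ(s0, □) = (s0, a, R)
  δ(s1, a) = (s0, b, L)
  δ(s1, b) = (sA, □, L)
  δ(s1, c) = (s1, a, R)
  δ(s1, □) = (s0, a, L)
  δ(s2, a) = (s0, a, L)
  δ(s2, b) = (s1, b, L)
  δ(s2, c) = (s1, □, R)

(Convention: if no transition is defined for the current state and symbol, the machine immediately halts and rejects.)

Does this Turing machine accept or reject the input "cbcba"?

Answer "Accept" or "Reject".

Execution trace:
Initial: [s0]cbcba
Step 1: δ(s0, c) = (s0, a, R) → a[s0]bcba
Step 2: δ(s0, b) = (sA, □, L) → [sA]a□cba

The machine reaches the accept state sA and halts.

Answer: Accept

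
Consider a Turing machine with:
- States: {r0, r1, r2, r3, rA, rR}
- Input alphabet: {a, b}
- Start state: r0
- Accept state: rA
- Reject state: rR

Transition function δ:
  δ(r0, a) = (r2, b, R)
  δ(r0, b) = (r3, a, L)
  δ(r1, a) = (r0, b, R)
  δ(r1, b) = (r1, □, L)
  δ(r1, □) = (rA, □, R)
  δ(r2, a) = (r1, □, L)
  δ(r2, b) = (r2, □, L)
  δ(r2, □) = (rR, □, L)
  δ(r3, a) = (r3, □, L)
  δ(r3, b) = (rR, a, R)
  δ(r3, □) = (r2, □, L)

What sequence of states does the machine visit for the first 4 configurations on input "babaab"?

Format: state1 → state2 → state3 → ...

Execution trace:
Initial: [r0]babaab
Step 1: δ(r0, b) = (r3, a, L) → [r3]□aabaab
Step 2: δ(r3, □) = (r2, □, L) → [r2]□□aabaab
Step 3: δ(r2, □) = (rR, □, L) → [rR]□□□aabaab

The machine reaches the reject state rR and halts.

State sequence: r0 → r3 → r2 → rR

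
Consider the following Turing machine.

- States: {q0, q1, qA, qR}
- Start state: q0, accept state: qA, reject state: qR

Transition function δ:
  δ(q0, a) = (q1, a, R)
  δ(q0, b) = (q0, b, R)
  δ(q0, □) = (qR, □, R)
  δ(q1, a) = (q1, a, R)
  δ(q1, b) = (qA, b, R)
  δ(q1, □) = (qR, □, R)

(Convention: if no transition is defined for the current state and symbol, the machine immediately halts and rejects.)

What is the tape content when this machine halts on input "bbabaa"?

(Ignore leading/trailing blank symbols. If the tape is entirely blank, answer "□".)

Execution trace:
Initial: [q0]bbabaa
Step 1: δ(q0, b) = (q0, b, R) → b[q0]babaa
Step 2: δ(q0, b) = (q0, b, R) → bb[q0]abaa
Step 3: δ(q0, a) = (q1, a, R) → bba[q1]baa
Step 4: δ(q1, b) = (qA, b, R) → bbab[qA]aa

The machine reaches the accept state qA and halts.

Final tape (ignoring leading/trailing blanks): bbabaa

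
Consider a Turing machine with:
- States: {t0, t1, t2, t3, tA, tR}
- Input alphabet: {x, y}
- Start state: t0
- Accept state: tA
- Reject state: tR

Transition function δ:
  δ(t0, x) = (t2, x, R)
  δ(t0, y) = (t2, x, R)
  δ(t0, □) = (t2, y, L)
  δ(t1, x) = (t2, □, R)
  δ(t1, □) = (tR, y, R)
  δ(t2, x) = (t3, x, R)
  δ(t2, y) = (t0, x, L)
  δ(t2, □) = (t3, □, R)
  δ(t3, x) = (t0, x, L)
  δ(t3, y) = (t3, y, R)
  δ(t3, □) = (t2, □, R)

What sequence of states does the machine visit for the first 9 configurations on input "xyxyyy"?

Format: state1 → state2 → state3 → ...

Execution trace:
Initial: [t0]xyxyyy
Step 1: δ(t0, x) = (t2, x, R) → x[t2]yxyyy
Step 2: δ(t2, y) = (t0, x, L) → [t0]xxxyyy
Step 3: δ(t0, x) = (t2, x, R) → x[t2]xxyyy
Step 4: δ(t2, x) = (t3, x, R) → xx[t3]xyyy
Step 5: δ(t3, x) = (t0, x, L) → x[t0]xxyyy
Step 6: δ(t0, x) = (t2, x, R) → xx[t2]xyyy
Step 7: δ(t2, x) = (t3, x, R) → xxx[t3]yyy
Step 8: δ(t3, y) = (t3, y, R) → xxxy[t3]yy

State sequence: t0 → t2 → t0 → t2 → t3 → t0 → t2 → t3 → t3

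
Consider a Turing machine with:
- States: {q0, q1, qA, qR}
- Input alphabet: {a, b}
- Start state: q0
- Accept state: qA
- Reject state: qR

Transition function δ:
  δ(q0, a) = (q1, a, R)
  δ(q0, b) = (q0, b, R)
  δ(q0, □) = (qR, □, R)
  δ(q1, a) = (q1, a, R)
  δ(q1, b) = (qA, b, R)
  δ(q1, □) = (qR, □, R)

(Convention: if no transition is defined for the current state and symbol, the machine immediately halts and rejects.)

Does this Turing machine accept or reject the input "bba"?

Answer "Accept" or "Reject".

Execution trace:
Initial: [q0]bba
Step 1: δ(q0, b) = (q0, b, R) → b[q0]ba
Step 2: δ(q0, b) = (q0, b, R) → bb[q0]a
Step 3: δ(q0, a) = (q1, a, R) → bba[q1]□
Step 4: δ(q1, □) = (qR, □, R) → bba□[qR]□

The machine reaches the reject state qR and halts.

Answer: Reject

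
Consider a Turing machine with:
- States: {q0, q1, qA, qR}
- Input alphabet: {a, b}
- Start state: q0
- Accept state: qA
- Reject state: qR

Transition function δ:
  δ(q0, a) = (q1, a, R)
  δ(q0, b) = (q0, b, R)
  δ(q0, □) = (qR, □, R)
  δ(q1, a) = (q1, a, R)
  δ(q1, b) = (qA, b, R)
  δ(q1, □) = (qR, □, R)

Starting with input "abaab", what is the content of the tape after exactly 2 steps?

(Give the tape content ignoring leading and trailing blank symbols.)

Execution trace:
Initial: [q0]abaab
Step 1: δ(q0, a) = (q1, a, R) → a[q1]baab
Step 2: δ(q1, b) = (qA, b, R) → ab[qA]aab

The machine reaches the accept state qA and halts.

After 2 steps, the tape (ignoring leading/trailing blanks) is: abaab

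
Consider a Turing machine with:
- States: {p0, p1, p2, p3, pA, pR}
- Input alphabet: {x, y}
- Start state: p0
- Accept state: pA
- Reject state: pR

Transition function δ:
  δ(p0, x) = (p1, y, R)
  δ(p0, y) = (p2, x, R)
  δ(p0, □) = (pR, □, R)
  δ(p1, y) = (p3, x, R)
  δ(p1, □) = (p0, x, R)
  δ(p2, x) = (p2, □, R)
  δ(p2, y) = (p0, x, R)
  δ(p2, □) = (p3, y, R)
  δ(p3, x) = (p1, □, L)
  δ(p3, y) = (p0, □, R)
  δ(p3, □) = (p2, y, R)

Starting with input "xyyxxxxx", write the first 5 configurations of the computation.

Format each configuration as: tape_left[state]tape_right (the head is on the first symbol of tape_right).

Transitions applied:
Step 1: δ(p0, x) = (p1, y, R)
Step 2: δ(p1, y) = (p3, x, R)
Step 3: δ(p3, y) = (p0, □, R)
Step 4: δ(p0, x) = (p1, y, R)

The first 5 configurations are:
[p0]xyyxxxxx ⊢ y[p1]yyxxxxx ⊢ yx[p3]yxxxxx ⊢ yx□[p0]xxxxx ⊢ yx□y[p1]xxxx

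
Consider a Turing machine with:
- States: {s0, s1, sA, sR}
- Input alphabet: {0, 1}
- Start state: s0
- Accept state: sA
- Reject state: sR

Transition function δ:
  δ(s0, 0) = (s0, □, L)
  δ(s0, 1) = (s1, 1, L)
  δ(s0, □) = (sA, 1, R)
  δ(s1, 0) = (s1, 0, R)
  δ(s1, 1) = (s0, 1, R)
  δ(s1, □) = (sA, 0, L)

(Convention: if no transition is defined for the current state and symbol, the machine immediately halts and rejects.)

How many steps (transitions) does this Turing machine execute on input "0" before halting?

Execution trace:
Initial: [s0]0
Step 1: δ(s0, 0) = (s0, □, L) → [s0]□□
Step 2: δ(s0, □) = (sA, 1, R) → 1[sA]□

The machine reaches the accept state sA and halts.

The machine executed 2 steps before halting.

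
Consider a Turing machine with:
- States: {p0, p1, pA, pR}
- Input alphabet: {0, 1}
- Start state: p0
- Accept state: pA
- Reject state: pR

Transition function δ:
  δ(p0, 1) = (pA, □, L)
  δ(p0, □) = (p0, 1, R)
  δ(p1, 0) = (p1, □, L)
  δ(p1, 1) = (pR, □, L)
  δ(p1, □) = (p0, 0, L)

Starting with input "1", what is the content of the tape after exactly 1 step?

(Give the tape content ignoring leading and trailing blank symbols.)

Execution trace:
Initial: [p0]1
Step 1: δ(p0, 1) = (pA, □, L) → [pA]□□

The machine reaches the accept state pA and halts.

After 1 step, the tape (ignoring leading/trailing blanks) is: □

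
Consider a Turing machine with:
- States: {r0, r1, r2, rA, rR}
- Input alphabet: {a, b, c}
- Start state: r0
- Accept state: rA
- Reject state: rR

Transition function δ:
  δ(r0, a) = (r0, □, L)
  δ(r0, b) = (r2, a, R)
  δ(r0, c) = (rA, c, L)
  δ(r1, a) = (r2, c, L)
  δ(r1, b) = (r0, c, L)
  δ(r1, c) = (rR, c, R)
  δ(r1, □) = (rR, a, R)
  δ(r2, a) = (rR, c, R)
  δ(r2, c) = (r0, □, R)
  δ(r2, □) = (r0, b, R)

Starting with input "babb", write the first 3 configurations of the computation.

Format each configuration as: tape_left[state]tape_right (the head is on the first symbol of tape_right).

Transitions applied:
Step 1: δ(r0, b) = (r2, a, R)
Step 2: δ(r2, a) = (rR, c, R)

The first 3 configurations are:
[r0]babb ⊢ a[r2]abb ⊢ ac[rR]bb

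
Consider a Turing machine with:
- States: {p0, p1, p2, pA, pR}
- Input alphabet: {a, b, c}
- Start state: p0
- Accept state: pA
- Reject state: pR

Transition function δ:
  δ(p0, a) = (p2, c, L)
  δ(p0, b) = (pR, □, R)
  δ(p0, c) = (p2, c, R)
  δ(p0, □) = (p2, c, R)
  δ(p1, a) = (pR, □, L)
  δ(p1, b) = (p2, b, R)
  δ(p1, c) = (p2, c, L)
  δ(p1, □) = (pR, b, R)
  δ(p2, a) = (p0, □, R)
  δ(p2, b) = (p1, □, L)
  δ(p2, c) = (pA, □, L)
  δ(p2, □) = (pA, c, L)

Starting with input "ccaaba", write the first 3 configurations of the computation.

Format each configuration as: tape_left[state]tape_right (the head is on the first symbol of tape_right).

Transitions applied:
Step 1: δ(p0, c) = (p2, c, R)
Step 2: δ(p2, c) = (pA, □, L)

The first 3 configurations are:
[p0]ccaaba ⊢ c[p2]caaba ⊢ [pA]c□aaba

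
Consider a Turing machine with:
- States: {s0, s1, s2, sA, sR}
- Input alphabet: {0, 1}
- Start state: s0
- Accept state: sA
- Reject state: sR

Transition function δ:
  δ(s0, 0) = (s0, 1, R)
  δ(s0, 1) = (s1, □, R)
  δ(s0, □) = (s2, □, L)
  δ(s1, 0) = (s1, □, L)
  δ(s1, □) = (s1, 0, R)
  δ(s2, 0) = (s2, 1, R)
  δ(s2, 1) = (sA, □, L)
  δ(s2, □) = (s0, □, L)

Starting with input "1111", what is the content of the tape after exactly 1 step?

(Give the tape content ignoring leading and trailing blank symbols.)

Execution trace:
Initial: [s0]1111
Step 1: δ(s0, 1) = (s1, □, R) → □[s1]111

No transition is defined for δ(s1, 1). By convention the machine halts and rejects.

After 1 step, the tape (ignoring leading/trailing blanks) is: 111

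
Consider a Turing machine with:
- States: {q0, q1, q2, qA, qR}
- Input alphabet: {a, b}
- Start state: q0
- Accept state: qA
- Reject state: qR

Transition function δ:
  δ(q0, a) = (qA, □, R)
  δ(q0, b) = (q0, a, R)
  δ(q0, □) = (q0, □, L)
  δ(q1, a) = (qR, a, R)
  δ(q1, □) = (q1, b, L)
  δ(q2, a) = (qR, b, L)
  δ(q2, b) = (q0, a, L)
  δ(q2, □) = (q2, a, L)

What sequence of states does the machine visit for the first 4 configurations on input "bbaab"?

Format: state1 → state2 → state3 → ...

Execution trace:
Initial: [q0]bbaab
Step 1: δ(q0, b) = (q0, a, R) → a[q0]baab
Step 2: δ(q0, b) = (q0, a, R) → aa[q0]aab
Step 3: δ(q0, a) = (qA, □, R) → aa□[qA]ab

The machine reaches the accept state qA and halts.

State sequence: q0 → q0 → q0 → qA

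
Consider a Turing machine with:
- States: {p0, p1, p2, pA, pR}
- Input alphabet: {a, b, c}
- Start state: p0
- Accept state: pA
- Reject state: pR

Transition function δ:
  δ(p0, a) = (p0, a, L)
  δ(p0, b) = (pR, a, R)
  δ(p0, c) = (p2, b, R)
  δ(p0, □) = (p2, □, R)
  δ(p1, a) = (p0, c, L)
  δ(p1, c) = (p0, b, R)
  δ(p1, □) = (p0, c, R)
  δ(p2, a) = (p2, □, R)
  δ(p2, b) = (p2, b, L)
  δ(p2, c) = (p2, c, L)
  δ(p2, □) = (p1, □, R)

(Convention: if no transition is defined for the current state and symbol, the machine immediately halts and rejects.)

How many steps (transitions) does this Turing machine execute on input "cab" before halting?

Execution trace:
Initial: [p0]cab
Step 1: δ(p0, c) = (p2, b, R) → b[p2]ab
Step 2: δ(p2, a) = (p2, □, R) → b□[p2]b
Step 3: δ(p2, b) = (p2, b, L) → b[p2]□b
Step 4: δ(p2, □) = (p1, □, R) → b□[p1]b

No transition is defined for δ(p1, b). By convention the machine halts and rejects.

The machine executed 4 steps before halting.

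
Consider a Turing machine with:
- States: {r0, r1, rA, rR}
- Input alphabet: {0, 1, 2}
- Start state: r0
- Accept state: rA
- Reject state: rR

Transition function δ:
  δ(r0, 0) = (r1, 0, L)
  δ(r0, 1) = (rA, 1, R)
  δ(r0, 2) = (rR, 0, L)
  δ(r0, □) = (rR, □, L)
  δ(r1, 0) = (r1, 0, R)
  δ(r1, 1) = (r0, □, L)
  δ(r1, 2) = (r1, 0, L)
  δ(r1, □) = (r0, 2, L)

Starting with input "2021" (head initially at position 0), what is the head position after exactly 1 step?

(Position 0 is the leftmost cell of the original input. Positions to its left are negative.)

Execution trace (head position shown):
Step 0: [r0]2021  (head at position 0)
Step 1: move left → [rR]□0021  (head at position -1)

After 1 step, the head is at position -1.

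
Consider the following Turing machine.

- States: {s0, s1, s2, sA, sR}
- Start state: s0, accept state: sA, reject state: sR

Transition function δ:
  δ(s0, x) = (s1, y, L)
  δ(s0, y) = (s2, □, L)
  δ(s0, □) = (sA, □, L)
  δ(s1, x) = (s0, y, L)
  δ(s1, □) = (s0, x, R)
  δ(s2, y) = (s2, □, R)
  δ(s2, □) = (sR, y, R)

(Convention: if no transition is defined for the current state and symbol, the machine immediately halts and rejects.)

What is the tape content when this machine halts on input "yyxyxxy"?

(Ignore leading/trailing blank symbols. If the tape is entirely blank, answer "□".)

Execution trace:
Initial: [s0]yyxyxxy
Step 1: δ(s0, y) = (s2, □, L) → [s2]□□yxyxxy
Step 2: δ(s2, □) = (sR, y, R) → y[sR]□yxyxxy

The machine reaches the reject state sR and halts.

Final tape (ignoring leading/trailing blanks): y□yxyxxy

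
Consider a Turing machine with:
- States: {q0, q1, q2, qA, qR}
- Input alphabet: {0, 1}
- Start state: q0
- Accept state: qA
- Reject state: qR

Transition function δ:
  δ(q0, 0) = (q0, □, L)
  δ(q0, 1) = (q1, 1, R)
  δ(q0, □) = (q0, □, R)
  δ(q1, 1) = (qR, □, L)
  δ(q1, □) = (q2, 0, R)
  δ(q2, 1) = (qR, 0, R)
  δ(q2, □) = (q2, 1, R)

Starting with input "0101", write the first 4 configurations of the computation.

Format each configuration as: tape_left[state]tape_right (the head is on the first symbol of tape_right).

Transitions applied:
Step 1: δ(q0, 0) = (q0, □, L)
Step 2: δ(q0, □) = (q0, □, R)
Step 3: δ(q0, □) = (q0, □, R)

The first 4 configurations are:
[q0]0101 ⊢ [q0]□□101 ⊢ □[q0]□101 ⊢ □□[q0]101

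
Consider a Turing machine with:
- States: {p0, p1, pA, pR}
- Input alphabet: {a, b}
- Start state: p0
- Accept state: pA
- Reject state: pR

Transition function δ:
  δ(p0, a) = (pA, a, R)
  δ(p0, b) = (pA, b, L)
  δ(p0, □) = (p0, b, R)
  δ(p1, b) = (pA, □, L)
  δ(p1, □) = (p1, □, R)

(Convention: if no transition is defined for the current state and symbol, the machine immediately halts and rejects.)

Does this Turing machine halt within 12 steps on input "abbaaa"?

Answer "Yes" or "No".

Execution trace:
Initial: [p0]abbaaa
Step 1: δ(p0, a) = (pA, a, R) → a[pA]bbaaa

The machine reaches the accept state pA and halts.
The machine halted after 1 step (within the 12-step bound).

Answer: Yes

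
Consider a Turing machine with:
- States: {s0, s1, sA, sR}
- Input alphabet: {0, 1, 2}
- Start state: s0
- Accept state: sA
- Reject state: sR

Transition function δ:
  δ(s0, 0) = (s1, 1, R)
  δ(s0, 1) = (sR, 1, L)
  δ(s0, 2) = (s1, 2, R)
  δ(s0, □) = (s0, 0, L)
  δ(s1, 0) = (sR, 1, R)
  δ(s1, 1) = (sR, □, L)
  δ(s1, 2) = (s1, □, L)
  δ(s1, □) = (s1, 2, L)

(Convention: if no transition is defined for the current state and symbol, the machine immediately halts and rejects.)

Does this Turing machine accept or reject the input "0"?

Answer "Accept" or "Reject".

Execution trace:
Initial: [s0]0
Step 1: δ(s0, 0) = (s1, 1, R) → 1[s1]□
Step 2: δ(s1, □) = (s1, 2, L) → [s1]12
Step 3: δ(s1, 1) = (sR, □, L) → [sR]□□2

The machine reaches the reject state sR and halts.

Answer: Reject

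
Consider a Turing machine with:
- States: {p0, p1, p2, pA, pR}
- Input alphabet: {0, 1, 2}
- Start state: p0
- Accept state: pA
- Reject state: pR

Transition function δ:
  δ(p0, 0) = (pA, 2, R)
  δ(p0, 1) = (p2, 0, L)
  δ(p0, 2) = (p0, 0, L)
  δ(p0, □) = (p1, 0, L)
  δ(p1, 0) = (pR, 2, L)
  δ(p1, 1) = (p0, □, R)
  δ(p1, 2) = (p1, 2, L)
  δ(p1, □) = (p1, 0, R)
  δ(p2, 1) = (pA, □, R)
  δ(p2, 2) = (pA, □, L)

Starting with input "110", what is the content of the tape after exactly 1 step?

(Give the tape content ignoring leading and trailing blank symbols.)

Execution trace:
Initial: [p0]110
Step 1: δ(p0, 1) = (p2, 0, L) → [p2]□010

No transition is defined for δ(p2, □). By convention the machine halts and rejects.

After 1 step, the tape (ignoring leading/trailing blanks) is: 010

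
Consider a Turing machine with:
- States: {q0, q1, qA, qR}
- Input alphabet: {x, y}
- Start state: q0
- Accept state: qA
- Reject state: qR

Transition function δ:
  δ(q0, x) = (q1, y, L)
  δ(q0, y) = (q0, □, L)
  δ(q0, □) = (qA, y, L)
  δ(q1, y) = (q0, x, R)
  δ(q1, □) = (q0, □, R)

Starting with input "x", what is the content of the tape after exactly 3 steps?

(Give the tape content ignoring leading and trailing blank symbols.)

Execution trace:
Initial: [q0]x
Step 1: δ(q0, x) = (q1, y, L) → [q1]□y
Step 2: δ(q1, □) = (q0, □, R) → □[q0]y
Step 3: δ(q0, y) = (q0, □, L) → [q0]□□

After 3 steps, the tape (ignoring leading/trailing blanks) is: □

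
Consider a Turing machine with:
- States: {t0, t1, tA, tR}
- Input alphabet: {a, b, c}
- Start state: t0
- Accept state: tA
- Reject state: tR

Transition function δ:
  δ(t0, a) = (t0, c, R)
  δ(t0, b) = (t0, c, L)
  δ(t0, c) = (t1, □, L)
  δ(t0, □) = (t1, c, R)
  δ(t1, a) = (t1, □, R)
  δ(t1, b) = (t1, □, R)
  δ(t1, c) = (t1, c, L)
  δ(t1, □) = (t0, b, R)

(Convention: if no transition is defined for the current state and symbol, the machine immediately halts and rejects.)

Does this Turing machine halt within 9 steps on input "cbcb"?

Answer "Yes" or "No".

Execution trace:
Initial: [t0]cbcb
Step 1: δ(t0, c) = (t1, □, L) → [t1]□□bcb
Step 2: δ(t1, □) = (t0, b, R) → b[t0]□bcb
Step 3: δ(t0, □) = (t1, c, R) → bc[t1]bcb
Step 4: δ(t1, b) = (t1, □, R) → bc□[t1]cb
Step 5: δ(t1, c) = (t1, c, L) → bc[t1]□cb
Step 6: δ(t1, □) = (t0, b, R) → bcb[t0]cb
Step 7: δ(t0, c) = (t1, □, L) → bc[t1]b□b
Step 8: δ(t1, b) = (t1, □, R) → bc□[t1]□b
Step 9: δ(t1, □) = (t0, b, R) → bc□b[t0]b

The machine has not reached a halting state after 9 steps.
The machine did not halt within the 9-step bound.

Answer: No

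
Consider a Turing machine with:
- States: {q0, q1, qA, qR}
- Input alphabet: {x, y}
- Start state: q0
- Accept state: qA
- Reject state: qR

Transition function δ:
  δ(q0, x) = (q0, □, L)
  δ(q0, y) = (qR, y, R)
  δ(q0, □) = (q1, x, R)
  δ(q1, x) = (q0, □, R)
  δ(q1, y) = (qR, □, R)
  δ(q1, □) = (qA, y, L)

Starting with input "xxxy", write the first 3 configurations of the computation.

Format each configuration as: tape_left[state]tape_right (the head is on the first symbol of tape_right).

Transitions applied:
Step 1: δ(q0, x) = (q0, □, L)
Step 2: δ(q0, □) = (q1, x, R)

The first 3 configurations are:
[q0]xxxy ⊢ [q0]□□xxy ⊢ x[q1]□xxy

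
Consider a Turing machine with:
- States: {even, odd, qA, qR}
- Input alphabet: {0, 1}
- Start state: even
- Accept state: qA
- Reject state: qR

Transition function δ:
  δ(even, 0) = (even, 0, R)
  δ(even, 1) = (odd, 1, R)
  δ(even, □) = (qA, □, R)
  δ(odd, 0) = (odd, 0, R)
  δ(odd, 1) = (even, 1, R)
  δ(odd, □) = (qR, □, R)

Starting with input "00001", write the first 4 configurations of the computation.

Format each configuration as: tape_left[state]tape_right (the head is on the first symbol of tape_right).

Transitions applied:
Step 1: δ(even, 0) = (even, 0, R)
Step 2: δ(even, 0) = (even, 0, R)
Step 3: δ(even, 0) = (even, 0, R)

The first 4 configurations are:
[even]00001 ⊢ 0[even]0001 ⊢ 00[even]001 ⊢ 000[even]01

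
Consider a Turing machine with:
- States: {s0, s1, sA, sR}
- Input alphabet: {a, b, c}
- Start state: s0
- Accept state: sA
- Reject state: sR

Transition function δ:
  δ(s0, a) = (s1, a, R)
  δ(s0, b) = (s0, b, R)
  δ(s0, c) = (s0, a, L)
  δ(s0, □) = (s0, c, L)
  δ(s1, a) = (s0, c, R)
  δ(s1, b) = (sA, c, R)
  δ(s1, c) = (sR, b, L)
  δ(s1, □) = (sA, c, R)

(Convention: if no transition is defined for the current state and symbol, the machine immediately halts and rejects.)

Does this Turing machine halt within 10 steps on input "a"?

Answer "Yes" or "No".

Execution trace:
Initial: [s0]a
Step 1: δ(s0, a) = (s1, a, R) → a[s1]□
Step 2: δ(s1, □) = (sA, c, R) → ac[sA]□

The machine reaches the accept state sA and halts.
The machine halted after 2 steps (within the 10-step bound).

Answer: Yes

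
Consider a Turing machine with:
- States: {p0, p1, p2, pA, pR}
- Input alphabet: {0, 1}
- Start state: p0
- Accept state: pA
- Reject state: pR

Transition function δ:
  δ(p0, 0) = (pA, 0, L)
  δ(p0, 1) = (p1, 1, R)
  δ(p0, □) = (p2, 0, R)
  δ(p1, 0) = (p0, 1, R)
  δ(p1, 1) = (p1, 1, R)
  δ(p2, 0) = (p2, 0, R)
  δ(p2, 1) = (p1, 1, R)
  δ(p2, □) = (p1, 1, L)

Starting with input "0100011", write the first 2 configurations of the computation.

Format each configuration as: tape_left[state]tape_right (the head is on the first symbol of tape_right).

Transitions applied:
Step 1: δ(p0, 0) = (pA, 0, L)

The first 2 configurations are:
[p0]0100011 ⊢ [pA]□0100011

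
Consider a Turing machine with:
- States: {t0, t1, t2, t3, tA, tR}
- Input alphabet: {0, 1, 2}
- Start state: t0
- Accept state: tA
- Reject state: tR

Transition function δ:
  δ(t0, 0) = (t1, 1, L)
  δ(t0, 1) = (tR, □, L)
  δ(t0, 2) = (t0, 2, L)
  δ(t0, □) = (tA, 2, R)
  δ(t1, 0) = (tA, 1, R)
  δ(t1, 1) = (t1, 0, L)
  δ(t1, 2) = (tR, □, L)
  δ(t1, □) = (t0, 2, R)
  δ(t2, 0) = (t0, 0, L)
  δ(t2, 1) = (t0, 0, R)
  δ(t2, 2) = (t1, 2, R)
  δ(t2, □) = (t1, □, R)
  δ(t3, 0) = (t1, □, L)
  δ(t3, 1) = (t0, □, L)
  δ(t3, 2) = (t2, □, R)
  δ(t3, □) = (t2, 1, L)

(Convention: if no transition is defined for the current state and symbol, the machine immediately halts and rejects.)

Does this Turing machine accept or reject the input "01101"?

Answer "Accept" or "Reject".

Execution trace:
Initial: [t0]01101
Step 1: δ(t0, 0) = (t1, 1, L) → [t1]□11101
Step 2: δ(t1, □) = (t0, 2, R) → 2[t0]11101
Step 3: δ(t0, 1) = (tR, □, L) → [tR]2□1101

The machine reaches the reject state tR and halts.

Answer: Reject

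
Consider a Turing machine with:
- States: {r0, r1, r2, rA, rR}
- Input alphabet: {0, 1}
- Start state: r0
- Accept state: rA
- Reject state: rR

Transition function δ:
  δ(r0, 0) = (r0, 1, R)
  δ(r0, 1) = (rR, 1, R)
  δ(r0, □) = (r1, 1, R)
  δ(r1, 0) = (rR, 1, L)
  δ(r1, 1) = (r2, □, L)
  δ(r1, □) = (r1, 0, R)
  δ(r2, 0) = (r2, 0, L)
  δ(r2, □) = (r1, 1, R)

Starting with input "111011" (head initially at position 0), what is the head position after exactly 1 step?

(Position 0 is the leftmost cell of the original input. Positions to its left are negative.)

Execution trace (head position shown):
Step 0: [r0]111011  (head at position 0)
Step 1: move right → 1[rR]11011  (head at position 1)

After 1 step, the head is at position 1.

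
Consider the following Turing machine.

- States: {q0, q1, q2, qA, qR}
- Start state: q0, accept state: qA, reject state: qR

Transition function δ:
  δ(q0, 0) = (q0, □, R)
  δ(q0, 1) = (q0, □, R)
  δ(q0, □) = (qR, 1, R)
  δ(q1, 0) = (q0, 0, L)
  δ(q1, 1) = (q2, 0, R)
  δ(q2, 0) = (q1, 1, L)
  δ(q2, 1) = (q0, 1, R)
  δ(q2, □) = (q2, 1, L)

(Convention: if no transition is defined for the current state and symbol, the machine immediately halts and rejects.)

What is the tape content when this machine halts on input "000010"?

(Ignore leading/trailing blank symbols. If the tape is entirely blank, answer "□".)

Execution trace:
Initial: [q0]000010
Step 1: δ(q0, 0) = (q0, □, R) → □[q0]00010
Step 2: δ(q0, 0) = (q0, □, R) → □□[q0]0010
Step 3: δ(q0, 0) = (q0, □, R) → □□□[q0]010
Step 4: δ(q0, 0) = (q0, □, R) → □□□□[q0]10
Step 5: δ(q0, 1) = (q0, □, R) → □□□□□[q0]0
Step 6: δ(q0, 0) = (q0, □, R) → □□□□□□[q0]□
Step 7: δ(q0, □) = (qR, 1, R) → □□□□□□1[qR]□

The machine reaches the reject state qR and halts.

Final tape (ignoring leading/trailing blanks): 1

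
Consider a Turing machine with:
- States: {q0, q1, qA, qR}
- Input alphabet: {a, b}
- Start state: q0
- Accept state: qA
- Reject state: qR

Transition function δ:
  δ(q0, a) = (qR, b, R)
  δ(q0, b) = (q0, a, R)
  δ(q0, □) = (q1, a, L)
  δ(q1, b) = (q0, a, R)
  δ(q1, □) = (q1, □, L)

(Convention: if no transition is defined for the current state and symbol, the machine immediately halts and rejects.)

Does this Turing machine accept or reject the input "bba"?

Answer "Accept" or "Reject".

Execution trace:
Initial: [q0]bba
Step 1: δ(q0, b) = (q0, a, R) → a[q0]ba
Step 2: δ(q0, b) = (q0, a, R) → aa[q0]a
Step 3: δ(q0, a) = (qR, b, R) → aab[qR]□

The machine reaches the reject state qR and halts.

Answer: Reject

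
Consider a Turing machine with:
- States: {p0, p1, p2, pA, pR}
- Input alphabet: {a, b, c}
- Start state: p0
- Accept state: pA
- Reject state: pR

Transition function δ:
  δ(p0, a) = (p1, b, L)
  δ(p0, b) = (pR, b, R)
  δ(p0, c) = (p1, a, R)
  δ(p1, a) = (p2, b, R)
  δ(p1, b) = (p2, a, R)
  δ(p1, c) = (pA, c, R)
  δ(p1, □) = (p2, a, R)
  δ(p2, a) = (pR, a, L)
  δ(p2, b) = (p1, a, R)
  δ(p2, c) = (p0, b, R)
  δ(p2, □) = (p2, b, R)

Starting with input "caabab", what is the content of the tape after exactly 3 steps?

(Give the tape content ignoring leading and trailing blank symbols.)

Execution trace:
Initial: [p0]caabab
Step 1: δ(p0, c) = (p1, a, R) → a[p1]aabab
Step 2: δ(p1, a) = (p2, b, R) → ab[p2]abab
Step 3: δ(p2, a) = (pR, a, L) → a[pR]babab

The machine reaches the reject state pR and halts.

After 3 steps, the tape (ignoring leading/trailing blanks) is: ababab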